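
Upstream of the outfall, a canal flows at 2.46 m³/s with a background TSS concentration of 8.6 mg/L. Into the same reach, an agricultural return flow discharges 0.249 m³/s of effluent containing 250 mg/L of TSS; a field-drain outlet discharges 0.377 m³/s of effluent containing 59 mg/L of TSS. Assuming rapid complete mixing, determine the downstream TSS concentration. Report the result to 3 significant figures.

Flow-weighted average: C = (2.460·8.600 + 0.2490·250.0 + 0.3770·59.00) / 3.086 = 105.6/3.086 = 34.23 mg/L.

34.2 mg/L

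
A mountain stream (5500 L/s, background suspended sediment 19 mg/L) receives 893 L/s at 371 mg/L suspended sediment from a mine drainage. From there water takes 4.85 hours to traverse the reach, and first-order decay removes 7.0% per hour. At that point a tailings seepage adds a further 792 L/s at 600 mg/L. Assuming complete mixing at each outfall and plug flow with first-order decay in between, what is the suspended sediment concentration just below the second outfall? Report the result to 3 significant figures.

109 mg/L

Conservation of mass: C = (5500·19.00 + 893.0·371.0) / 6393 = 435800/6393 = 68.17 mg/L; combined flow 6393 L/s.
7.0%/h lost → k = −ln(1 − 0.07) = 0.07257 h⁻¹.
Decay over the reach: 68.17·exp(−kt) = 68.17·0.7033 = 47.94 mg/L.
Second outfall: C = (6393·47.94 + 792.0·600.0)/7185 = 108.8 mg/L.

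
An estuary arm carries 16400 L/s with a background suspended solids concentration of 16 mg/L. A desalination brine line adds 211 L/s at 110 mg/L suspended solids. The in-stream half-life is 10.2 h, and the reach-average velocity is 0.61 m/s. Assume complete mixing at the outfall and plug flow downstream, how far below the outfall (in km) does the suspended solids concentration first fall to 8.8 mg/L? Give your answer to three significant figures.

21.6 km

Mixed concentration C = ΣQC/ΣQ = (16400·16.00 + 211.0·110.0) / 16610 = 285600/16610 = 17.19 mg/L.
Half-life 10.2 h → k = ln 2 / 10.2 = 0.06796 h⁻¹ = 1.631 d⁻¹.
Set 17.19·exp(−k·t) = 8.8 → t = ln(17.19/8.8)/k = 35480 s = 9.857 h.
Distance = v·t = 0.61·35480 = 21650 m = 21.65 km.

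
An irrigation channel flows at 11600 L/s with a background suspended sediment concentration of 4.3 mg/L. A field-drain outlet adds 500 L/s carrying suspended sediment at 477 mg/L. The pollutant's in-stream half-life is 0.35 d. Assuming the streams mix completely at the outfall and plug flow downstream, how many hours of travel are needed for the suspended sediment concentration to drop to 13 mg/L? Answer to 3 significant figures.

7.35 h

After mixing, C = (11600·4.300 + 500.0·477.0) / 12100 = 288400/12100 = 23.83 mg/L.
Half-life 0.35 d → k = ln 2 / 0.35 = 1.980 d⁻¹.
23.83·exp(−k·t) = 13 → t = ln(23.83/13)/k = 26440 s = 7.345 h.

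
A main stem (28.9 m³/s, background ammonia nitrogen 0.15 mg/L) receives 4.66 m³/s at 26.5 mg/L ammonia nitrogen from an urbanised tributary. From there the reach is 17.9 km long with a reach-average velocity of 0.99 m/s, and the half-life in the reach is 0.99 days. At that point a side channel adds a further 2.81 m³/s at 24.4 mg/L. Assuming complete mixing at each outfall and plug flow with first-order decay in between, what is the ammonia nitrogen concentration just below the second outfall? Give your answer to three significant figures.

4.92 mg/L

Conservation of mass: C = (28.90·0.1500 + 4.660·26.50) / 33.56 = 127.8/33.56 = 3.809 mg/L; combined flow 33.56 m³/s.
Travel time t = 17.9·1000 / 0.99 = 18080 s = 5.022 h.
Half-life 0.99 d → k = ln 2 / 0.99 = 0.7001 d⁻¹.
First-order decay: C = 3.809·exp(−k·t) = 3.809·0.8637 = 3.290 mg/L.
At the second outfall, C = (33.56·3.290 + 2.810·24.40) / (33.56 + 2.810) = 4.921 mg/L.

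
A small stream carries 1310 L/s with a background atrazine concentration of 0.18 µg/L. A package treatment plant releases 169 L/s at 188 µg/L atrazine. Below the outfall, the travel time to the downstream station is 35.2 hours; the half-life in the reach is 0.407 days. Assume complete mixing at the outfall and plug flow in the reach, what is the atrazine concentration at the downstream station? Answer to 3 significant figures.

1.78 µg/L

Mixed concentration C = ΣQC/ΣQ = (1310·0.1800 + 169.0·188.0) / 1479 = 32010/1479 = 21.64 µg/L.
Half-life 0.407 d → k = ln 2 / 0.407 = 1.703 d⁻¹.
After decay, C = 21.64 × e^(−kt) = 21.64 × 0.08226 = 1.780 µg/L.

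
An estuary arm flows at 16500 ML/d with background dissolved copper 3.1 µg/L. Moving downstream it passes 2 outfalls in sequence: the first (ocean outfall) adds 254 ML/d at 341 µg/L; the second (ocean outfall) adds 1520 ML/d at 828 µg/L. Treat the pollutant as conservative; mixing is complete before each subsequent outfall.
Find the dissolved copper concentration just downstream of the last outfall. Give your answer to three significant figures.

76.4 µg/L

Outfall 1: combined Q = 16750 ML/d; C = (16500·3.100 + 254.0·341.0)/16750 = 8.223 µg/L.
Outfall 2: combined Q = 18270 ML/d; C = (16750·8.223 + 1520·828.0)/18270 = 76.41 µg/L.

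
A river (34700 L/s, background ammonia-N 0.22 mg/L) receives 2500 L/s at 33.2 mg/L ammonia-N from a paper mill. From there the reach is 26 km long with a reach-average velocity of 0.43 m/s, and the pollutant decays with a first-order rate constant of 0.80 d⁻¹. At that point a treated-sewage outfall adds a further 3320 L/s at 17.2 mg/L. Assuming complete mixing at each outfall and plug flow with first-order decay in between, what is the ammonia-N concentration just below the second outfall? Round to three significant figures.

2.69 mg/L

After mixing, C = (34700·0.2200 + 2500·33.20) / 37200 = 90630/37200 = 2.436 mg/L; combined flow 37200 L/s.
Travel time t = 26·1000 / 0.43 = 60470 s = 16.80 h.
Applying C = C₀e^(−kt): 2.436 × 0.5713 = 1.392 mg/L.
Second outfall: C = (37200·1.392 + 3320·17.20)/40520 = 2.687 mg/L.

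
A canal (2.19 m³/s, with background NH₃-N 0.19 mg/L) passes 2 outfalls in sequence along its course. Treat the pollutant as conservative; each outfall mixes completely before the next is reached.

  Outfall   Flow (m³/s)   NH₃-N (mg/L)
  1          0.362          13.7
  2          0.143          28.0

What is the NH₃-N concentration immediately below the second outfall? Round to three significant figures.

3.48 mg/L

After outfall 1: Q = 2.190 + 0.3620 = 2.552 m³/s; C = (2.190·0.1900 + 0.3620·13.70)/2.552 = 2.106 mg/L.
After outfall 2: Q = 2.552 + 0.1430 = 2.695 m³/s; C = (2.552·2.106 + 0.1430·28.00)/2.695 = 3.480 mg/L.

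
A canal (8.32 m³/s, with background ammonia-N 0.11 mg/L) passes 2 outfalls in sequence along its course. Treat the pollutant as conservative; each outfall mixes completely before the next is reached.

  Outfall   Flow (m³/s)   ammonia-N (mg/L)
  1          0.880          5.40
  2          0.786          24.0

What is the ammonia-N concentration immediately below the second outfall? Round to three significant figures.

2.46 mg/L

After outfall 1: Q = 8.320 + 0.8800 = 9.200 m³/s; C = (8.320·0.1100 + 0.8800·5.400)/9.200 = 0.6160 mg/L.
After outfall 2: Q = 9.200 + 0.7860 = 9.986 m³/s; C = (9.200·0.6160 + 0.7860·24.00)/9.986 = 2.457 mg/L.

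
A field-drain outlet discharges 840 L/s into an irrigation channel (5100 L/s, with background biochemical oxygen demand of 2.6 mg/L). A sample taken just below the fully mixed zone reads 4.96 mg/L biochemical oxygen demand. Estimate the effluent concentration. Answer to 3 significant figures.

19.3 mg/L

Mass balance: 5100·2.600 + 840.0·Cₑ = 5940·4.960
→ Cₑ = (5940·4.960 − 5100·2.600) / 840.0 = 19.29 mg/L.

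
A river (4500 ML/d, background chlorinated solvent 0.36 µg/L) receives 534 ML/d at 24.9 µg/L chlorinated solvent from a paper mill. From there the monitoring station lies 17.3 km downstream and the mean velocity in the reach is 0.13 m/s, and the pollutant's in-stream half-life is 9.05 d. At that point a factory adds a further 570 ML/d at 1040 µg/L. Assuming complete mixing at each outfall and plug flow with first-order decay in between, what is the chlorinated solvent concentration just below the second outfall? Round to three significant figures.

108 µg/L

After mixing, C = (4500·0.3600 + 534.0·24.90) / 5034 = 14920/5034 = 2.963 µg/L; combined flow 5034 ML/d.
Travel time t = 17.3·1000 / 0.13 = 133100 s = 36.97 h.
Half-life 9.05 d → k = ln 2 / 9.05 = 0.07659 d⁻¹.
First-order decay: C = 2.963·exp(−k·t) = 2.963·0.8887 = 2.633 µg/L.
At the second outfall, C = (5034·2.633 + 570.0·1040) / (5034 + 570.0) = 108.1 µg/L.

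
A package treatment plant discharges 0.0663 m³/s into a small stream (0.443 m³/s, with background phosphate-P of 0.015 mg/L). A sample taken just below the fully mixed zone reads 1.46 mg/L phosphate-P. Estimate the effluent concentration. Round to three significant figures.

Mass balance: 0.4430·0.01500 + 0.06630·Cₑ = 0.5093·1.460
→ Cₑ = (0.5093·1.460 − 0.4430·0.01500) / 0.06630 = 11.12 mg/L.

11.1 mg/L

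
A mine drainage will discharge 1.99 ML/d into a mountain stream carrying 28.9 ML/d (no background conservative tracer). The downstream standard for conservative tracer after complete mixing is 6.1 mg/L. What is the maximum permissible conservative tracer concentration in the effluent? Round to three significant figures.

94.7 mg/L

At the limit, (Qr·Cr + Qe·Cₑ)/(Qr + Qe) = 6.1:
Cₑ = (30.89·6.1 − 28.90·0) / 1.990 = 94.69 mg/L.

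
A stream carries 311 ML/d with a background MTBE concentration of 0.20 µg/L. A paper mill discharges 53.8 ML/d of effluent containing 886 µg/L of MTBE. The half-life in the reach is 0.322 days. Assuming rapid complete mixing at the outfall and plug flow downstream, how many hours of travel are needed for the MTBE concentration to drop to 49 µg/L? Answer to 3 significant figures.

Mixed concentration C = ΣQC/ΣQ = (311.0·0.2000 + 53.80·886.0) / 364.8 = 47730/364.8 = 130.8 µg/L.
Half-life 0.322 d → k = ln 2 / 0.322 = 2.153 d⁻¹.
130.8·exp(−k·t) = 49 → t = ln(130.8/49)/k = 39420 s = 10.95 h.

10.9 h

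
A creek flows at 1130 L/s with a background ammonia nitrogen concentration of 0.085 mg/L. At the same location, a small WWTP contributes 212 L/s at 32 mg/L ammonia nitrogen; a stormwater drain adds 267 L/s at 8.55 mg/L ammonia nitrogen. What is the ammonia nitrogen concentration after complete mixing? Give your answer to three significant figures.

5.69 mg/L

After mixing, C = (1130·0.08500 + 212.0·32.00 + 267.0·8.550) / 1609 = 9163/1609 = 5.695 mg/L.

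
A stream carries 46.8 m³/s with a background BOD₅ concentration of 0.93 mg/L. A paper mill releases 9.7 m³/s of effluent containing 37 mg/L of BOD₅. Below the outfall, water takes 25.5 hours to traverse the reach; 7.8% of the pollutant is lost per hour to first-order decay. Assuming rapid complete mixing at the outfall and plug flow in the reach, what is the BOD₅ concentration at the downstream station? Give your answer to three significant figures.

Conservation of mass: C = (46.80·0.9300 + 9.700·37.00) / 56.50 = 402.4/56.50 = 7.123 mg/L.
7.8%/h lost → k = −ln(1 − 0.078) = 0.08121 h⁻¹.
After decay, C = 7.123 × e^(−kt) = 7.123 × 0.1261 = 0.8980 mg/L.

0.898 mg/L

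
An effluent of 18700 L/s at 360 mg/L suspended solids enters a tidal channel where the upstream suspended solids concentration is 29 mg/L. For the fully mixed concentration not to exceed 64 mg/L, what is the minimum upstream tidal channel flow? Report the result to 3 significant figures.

Set C_mix = 64: (Q·29.00 + 18700·360.0) / (Q + 18700) = 64
→ Q = 18700·(360.0 − 64)/(64 − 29.00) = 158100 L/s.

158000 L/s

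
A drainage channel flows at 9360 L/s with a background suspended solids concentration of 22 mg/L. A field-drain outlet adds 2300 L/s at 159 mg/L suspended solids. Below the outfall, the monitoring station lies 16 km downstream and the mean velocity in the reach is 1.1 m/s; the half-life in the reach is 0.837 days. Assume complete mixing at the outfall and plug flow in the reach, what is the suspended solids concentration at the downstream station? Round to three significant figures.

Mixed concentration C = ΣQC/ΣQ = (9360·22.00 + 2300·159.0) / 11660 = 571600/11660 = 49.02 mg/L.
Travel time t = 16·1000 / 1.1 = 14550 s = 4.040 h.
Half-life 0.837 d → k = ln 2 / 0.837 = 0.8281 d⁻¹.
First-order decay: C = 49.02·exp(−k·t) = 49.02·0.8699 = 42.64 mg/L.

42.6 mg/L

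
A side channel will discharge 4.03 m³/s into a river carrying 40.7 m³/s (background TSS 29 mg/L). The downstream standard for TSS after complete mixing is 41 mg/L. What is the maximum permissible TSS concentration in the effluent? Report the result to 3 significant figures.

162 mg/L

At the limit, (Qr·Cr + Qe·Cₑ)/(Qr + Qe) = 41:
Cₑ = (44.73·41 − 40.70·29.00) / 4.030 = 162.2 mg/L.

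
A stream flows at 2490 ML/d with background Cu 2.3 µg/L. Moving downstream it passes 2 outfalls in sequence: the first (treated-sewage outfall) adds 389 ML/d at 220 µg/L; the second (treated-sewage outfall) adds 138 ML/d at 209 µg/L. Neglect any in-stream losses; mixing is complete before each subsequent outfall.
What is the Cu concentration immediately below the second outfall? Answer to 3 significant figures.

Outfall 1: combined Q = 2879 ML/d; C = (2490·2.300 + 389.0·220.0)/2879 = 31.71 µg/L.
Outfall 2: combined Q = 3017 ML/d; C = (2879·31.71 + 138.0·209.0)/3017 = 39.82 µg/L.

39.8 µg/L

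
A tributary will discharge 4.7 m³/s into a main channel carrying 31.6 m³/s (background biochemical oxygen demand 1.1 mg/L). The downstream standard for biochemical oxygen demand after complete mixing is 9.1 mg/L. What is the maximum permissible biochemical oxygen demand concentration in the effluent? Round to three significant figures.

At the limit, (Qr·Cr + Qe·Cₑ)/(Qr + Qe) = 9.1:
Cₑ = (36.30·9.1 − 31.60·1.100) / 4.700 = 62.89 mg/L.

62.9 mg/L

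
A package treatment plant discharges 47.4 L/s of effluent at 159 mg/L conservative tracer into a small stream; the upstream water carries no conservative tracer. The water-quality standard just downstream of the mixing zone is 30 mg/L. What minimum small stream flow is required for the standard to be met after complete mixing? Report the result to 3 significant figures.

Set C_mix = 30: (Q·0 + 47.40·159.0) / (Q + 47.40) = 30
→ Q = 47.40·(159.0 − 30)/(30 − 0) = 203.8 L/s.

204 L/s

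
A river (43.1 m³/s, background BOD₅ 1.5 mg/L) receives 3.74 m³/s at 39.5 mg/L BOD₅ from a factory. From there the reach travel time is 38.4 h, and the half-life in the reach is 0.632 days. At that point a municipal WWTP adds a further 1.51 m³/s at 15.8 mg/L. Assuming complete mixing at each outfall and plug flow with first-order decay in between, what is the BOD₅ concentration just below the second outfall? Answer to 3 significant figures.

1.25 mg/L

Mass balance: C = (43.10·1.500 + 3.740·39.50) / 46.84 = 212.4/46.84 = 4.534 mg/L; combined flow 46.84 m³/s.
Half-life 0.632 d → k = ln 2 / 0.632 = 1.097 d⁻¹.
First-order decay: C = 4.534·exp(−k·t) = 4.534·0.1729 = 0.7841 mg/L.
Second outfall: C = (46.84·0.7841 + 1.510·15.80)/48.35 = 1.253 mg/L.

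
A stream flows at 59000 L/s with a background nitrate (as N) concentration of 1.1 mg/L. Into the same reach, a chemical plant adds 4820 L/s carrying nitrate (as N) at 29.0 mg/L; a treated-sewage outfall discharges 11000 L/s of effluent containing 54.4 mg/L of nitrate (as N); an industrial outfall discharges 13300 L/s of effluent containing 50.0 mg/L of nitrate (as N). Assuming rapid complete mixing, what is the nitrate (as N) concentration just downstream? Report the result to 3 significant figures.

Flow-weighted average: C = (59000·1.100 + 4820·29.00 + 11000·54.40 + 13300·50.00) / 88120 = 1468000/88120 = 16.66 mg/L.

16.7 mg/L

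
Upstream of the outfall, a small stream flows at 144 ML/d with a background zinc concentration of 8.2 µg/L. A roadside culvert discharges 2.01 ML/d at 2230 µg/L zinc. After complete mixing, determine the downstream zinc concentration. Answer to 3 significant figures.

Conservation of mass: C = (144.0·8.200 + 2.010·2230) / 146.0 = 5663/146.0 = 38.79 µg/L.

38.8 µg/L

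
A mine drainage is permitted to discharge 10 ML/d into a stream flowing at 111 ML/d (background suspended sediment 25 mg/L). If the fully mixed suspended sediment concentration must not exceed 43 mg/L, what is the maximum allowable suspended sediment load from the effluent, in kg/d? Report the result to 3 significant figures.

2430 kg/d

Mass balance at the limit: 111.0·25.00 + 10.00·Cₑ = 121.0·43 → Cₑ = 242.8 mg/L.
10.00 ML/d = 0.1157 m³/s. Load = 0.1157 m³/s × 242.8 g/m³ × 86 400 s/d = 2428 kg/d.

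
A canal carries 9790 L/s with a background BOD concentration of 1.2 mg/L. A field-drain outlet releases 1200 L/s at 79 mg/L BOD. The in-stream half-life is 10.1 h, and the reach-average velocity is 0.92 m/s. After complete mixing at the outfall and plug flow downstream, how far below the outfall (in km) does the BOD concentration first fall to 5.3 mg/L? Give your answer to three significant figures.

29.1 km

Conservation of mass: C = (9790·1.200 + 1200·79.00) / 10990 = 106500/10990 = 9.695 mg/L.
Half-life 10.1 h → k = ln 2 / 10.1 = 0.06863 h⁻¹ = 1.647 d⁻¹.
Set 9.695·exp(−k·t) = 5.3 → t = ln(9.695/5.3)/k = 31680 s = 8.800 h.
Distance = v·t = 0.92·31680 = 29140 m = 29.14 km.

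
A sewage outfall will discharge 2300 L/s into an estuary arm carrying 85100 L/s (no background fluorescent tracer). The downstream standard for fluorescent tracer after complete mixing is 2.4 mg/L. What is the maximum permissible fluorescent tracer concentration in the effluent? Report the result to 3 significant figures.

At the limit, (Qr·Cr + Qe·Cₑ)/(Qr + Qe) = 2.4:
Cₑ = (87400·2.4 − 85100·0) / 2300 = 91.20 mg/L.

91.2 mg/L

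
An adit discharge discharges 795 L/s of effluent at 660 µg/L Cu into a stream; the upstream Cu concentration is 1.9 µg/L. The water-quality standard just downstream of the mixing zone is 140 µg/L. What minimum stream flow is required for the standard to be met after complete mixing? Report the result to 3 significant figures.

2990 L/s

Set C_mix = 140: (Q·1.900 + 795.0·660.0) / (Q + 795.0) = 140
→ Q = 795.0·(660.0 − 140)/(140 − 1.900) = 2993 L/s.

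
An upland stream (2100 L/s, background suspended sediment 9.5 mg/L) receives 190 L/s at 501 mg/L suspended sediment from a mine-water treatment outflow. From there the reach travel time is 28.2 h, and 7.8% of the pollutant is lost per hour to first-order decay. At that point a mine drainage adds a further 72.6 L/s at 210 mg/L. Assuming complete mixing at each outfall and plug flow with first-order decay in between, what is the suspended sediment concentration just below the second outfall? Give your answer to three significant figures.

Mixed concentration C = ΣQC/ΣQ = (2100·9.500 + 190.0·501.0) / 2290 = 115100/2290 = 50.28 mg/L; combined flow 2290 L/s.
7.8%/h lost → k = −ln(1 − 0.078) = 0.08121 h⁻¹.
Applying C = C₀e^(−kt): 50.28 × 0.1013 = 5.091 mg/L.
At the second outfall, C = (2290·5.091 + 72.60·210.0) / (2290 + 72.60) = 11.39 mg/L.

11.4 mg/L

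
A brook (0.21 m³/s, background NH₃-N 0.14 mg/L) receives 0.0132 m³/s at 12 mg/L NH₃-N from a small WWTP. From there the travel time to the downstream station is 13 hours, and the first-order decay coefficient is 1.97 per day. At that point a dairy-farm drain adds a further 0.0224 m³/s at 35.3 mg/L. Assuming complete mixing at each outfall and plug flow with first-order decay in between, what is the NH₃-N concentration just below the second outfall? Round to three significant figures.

Flow-weighted average: C = (0.2100·0.1400 + 0.01320·12.00) / 0.2232 = 0.1878/0.2232 = 0.8414 mg/L; combined flow 0.2232 m³/s.
After decay, C = 0.8414 × e^(−kt) = 0.8414 × 0.3440 = 0.2894 mg/L.
Second outfall: C = (0.2232·0.2894 + 0.02240·35.30)/0.2456 = 3.483 mg/L.

3.48 mg/L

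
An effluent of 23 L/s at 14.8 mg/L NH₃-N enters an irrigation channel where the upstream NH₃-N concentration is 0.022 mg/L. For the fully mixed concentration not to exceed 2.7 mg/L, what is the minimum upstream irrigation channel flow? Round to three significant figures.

Set C_mix = 2.7: (Q·0.02200 + 23.00·14.80) / (Q + 23.00) = 2.7
→ Q = 23.00·(14.80 − 2.7)/(2.7 − 0.02200) = 103.9 L/s.

104 L/s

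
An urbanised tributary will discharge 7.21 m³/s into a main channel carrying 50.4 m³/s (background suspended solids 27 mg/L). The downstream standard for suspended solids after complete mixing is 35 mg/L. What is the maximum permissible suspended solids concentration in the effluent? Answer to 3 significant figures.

90.9 mg/L

At the limit, (Qr·Cr + Qe·Cₑ)/(Qr + Qe) = 35:
Cₑ = (57.61·35 − 50.40·27.00) / 7.210 = 90.92 mg/L.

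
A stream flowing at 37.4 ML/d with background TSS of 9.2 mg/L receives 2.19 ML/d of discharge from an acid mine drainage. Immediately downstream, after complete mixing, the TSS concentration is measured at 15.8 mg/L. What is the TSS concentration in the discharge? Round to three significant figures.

Mass balance: 37.40·9.200 + 2.190·Cₑ = 39.59·15.80
→ Cₑ = (39.59·15.80 − 37.40·9.200) / 2.190 = 128.5 mg/L.

129 mg/L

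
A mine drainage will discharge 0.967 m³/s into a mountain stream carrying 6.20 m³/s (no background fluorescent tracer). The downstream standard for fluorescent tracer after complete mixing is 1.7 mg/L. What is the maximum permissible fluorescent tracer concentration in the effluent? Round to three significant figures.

At the limit, (Qr·Cr + Qe·Cₑ)/(Qr + Qe) = 1.7:
Cₑ = (7.167·1.7 − 6.200·0) / 0.9670 = 12.60 mg/L.

12.6 mg/L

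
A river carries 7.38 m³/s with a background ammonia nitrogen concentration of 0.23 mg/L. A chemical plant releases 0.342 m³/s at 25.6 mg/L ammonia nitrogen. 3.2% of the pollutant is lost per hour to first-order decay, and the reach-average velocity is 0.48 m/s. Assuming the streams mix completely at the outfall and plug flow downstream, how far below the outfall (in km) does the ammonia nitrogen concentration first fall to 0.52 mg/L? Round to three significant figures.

50.8 km

Mass balance: C = (7.380·0.2300 + 0.3420·25.60) / 7.722 = 10.45/7.722 = 1.354 mg/L.
3.2%/h lost → k = −ln(1 − 0.032) = 0.03252 h⁻¹.
Set 1.354·exp(−k·t) = 0.52 → t = ln(1.354/0.52)/k = 105900 s = 29.42 h.
Distance = v·t = 0.48·105900 = 50830 m = 50.83 km.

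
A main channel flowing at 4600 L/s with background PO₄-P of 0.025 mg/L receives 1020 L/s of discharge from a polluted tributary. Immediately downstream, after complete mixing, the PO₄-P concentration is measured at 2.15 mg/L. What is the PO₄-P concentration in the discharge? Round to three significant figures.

Mass balance: 4600·0.02500 + 1020·Cₑ = 5620·2.150
→ Cₑ = (5620·2.150 − 4600·0.02500) / 1020 = 11.73 mg/L.

11.7 mg/L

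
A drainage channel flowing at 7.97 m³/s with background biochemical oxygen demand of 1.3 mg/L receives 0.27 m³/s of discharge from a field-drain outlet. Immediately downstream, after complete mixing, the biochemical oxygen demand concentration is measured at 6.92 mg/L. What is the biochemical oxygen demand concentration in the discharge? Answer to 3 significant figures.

Mass balance: 7.970·1.300 + 0.2700·Cₑ = 8.240·6.920
→ Cₑ = (8.240·6.920 − 7.970·1.300) / 0.2700 = 172.8 mg/L.

173 mg/L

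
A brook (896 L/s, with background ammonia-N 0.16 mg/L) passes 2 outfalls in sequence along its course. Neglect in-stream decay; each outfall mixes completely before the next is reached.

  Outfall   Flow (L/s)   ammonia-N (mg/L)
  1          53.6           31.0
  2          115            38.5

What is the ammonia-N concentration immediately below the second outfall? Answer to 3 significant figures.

After outfall 1: Q = 896.0 + 53.60 = 949.6 L/s; C = (896.0·0.1600 + 53.60·31.00)/949.6 = 1.901 mg/L.
After outfall 2: Q = 949.6 + 115.0 = 1065 L/s; C = (949.6·1.901 + 115.0·38.50)/1065 = 5.854 mg/L.

5.85 mg/L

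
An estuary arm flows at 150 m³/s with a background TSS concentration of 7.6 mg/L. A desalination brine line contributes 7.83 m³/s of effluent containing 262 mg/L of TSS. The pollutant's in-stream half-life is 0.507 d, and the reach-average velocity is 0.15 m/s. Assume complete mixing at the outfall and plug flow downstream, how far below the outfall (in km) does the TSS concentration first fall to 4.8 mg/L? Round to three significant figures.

13.6 km

After mixing, C = (150.0·7.600 + 7.830·262.0) / 157.8 = 3191/157.8 = 20.22 mg/L.
Half-life 0.507 d → k = ln 2 / 0.507 = 1.367 d⁻¹.
Set 20.22·exp(−k·t) = 4.8 → t = ln(20.22/4.8)/k = 90880 s = 25.25 h.
Distance = v·t = 0.15·90880 = 13630 m = 13.63 km.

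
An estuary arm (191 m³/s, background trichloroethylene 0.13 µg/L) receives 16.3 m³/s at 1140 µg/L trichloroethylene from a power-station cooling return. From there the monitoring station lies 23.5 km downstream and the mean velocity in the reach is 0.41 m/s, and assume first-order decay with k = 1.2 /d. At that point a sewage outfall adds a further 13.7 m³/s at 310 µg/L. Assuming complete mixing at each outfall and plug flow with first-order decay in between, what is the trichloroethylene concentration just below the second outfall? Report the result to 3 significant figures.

57.2 µg/L

Mixed concentration C = ΣQC/ΣQ = (191.0·0.1300 + 16.30·1140) / 207.3 = 18610/207.3 = 89.76 µg/L; combined flow 207.3 m³/s.
Travel time t = 23.5·1000 / 0.41 = 57320 s = 15.92 h.
After decay, C = 89.76 × e^(−kt) = 89.76 × 0.4511 = 40.49 µg/L.
At the second outfall, C = (207.3·40.49 + 13.70·310.0) / (207.3 + 13.70) = 57.20 µg/L.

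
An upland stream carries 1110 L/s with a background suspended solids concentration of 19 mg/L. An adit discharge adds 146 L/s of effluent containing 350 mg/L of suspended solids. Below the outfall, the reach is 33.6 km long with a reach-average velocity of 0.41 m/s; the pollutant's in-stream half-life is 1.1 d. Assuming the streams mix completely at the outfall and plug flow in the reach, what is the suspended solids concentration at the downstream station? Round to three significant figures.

31.6 mg/L

Flow-weighted average: C = (1110·19.00 + 146.0·350.0) / 1256 = 72190/1256 = 57.48 mg/L.
Travel time t = 33.6·1000 / 0.41 = 81950 s = 22.76 h.
Half-life 1.1 d → k = ln 2 / 1.1 = 0.6301 d⁻¹.
First-order decay: C = 57.48·exp(−k·t) = 57.48·0.5501 = 31.62 mg/L.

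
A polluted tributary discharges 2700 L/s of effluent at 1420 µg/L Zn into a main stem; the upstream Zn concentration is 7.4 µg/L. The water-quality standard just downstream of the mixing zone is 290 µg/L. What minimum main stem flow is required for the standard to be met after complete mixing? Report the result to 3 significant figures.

Set C_mix = 290: (Q·7.400 + 2700·1420) / (Q + 2700) = 290
→ Q = 2700·(1420 − 290)/(290 − 7.400) = 10800 L/s.

10800 L/s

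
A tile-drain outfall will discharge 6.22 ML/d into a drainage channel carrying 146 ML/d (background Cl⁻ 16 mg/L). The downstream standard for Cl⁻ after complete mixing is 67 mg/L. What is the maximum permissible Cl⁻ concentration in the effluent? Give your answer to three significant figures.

1260 mg/L

At the limit, (Qr·Cr + Qe·Cₑ)/(Qr + Qe) = 67:
Cₑ = (152.2·67 − 146.0·16.00) / 6.220 = 1264 mg/L.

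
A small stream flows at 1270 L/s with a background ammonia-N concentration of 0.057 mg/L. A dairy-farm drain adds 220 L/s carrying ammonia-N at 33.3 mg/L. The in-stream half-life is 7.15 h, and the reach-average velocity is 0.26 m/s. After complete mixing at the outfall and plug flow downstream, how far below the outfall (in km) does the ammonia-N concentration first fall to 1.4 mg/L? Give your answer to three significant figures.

Flow-weighted average: C = (1270·0.05700 + 220.0·33.30) / 1490 = 7398/1490 = 4.965 mg/L.
Half-life 7.15 h → k = ln 2 / 7.15 = 0.09694 h⁻¹ = 2.327 d⁻¹.
Set 4.965·exp(−k·t) = 1.4 → t = ln(4.965/1.4)/k = 47010 s = 13.06 h.
Distance = v·t = 0.26·47010 = 12220 m = 12.22 km.

12.2 km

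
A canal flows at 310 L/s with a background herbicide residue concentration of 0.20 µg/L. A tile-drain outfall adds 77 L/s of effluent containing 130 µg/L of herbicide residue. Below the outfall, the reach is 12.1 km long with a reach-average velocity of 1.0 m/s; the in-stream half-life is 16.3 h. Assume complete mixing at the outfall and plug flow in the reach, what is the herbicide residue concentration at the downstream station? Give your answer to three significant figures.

22.6 µg/L

Mixed concentration C = ΣQC/ΣQ = (310.0·0.2000 + 77.00·130.0) / 387.0 = 10070/387.0 = 26.03 µg/L.
Travel time t = 12.1·1000 / 1.0 = 12100 s = 3.361 h.
Half-life 16.3 h → k = ln 2 / 16.3 = 0.04252 h⁻¹ = 1.021 d⁻¹.
Applying C = C₀e^(−kt): 26.03 × 0.8668 = 22.56 µg/L.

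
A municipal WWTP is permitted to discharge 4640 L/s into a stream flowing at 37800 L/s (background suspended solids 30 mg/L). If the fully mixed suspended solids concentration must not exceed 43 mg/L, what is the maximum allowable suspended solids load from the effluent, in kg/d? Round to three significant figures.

59700 kg/d

Mass balance at the limit: 37800·30.00 + 4640·Cₑ = 42440·43 → Cₑ = 148.9 mg/L.
4640 L/s = 4.640 m³/s. Load = 4.640 m³/s × 148.9 g/m³ × 86 400 s/d = 59700 kg/d.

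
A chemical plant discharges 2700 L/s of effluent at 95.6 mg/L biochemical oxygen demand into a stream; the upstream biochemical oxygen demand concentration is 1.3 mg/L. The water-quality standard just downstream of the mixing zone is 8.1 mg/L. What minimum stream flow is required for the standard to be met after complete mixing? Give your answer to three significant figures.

34700 L/s

Set C_mix = 8.1: (Q·1.300 + 2700·95.60) / (Q + 2700) = 8.1
→ Q = 2700·(95.60 − 8.1)/(8.1 − 1.300) = 34740 L/s.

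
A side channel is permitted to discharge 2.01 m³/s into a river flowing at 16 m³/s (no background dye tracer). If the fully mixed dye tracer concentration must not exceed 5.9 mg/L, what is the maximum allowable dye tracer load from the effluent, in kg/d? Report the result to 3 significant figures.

Mass balance at the limit: 16.00·0 + 2.010·Cₑ = 18.01·5.9 → Cₑ = 52.87 mg/L.
Load = 2.010 m³/s × 52.87 g/m³ × 86 400 s/d = 9181 kg/d.

9180 kg/d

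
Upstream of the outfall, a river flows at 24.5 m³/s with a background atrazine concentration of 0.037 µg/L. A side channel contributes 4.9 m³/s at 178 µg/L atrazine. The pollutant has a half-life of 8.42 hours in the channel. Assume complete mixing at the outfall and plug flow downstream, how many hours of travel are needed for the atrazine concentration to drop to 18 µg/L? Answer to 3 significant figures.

6.08 h

After mixing, C = (24.50·0.03700 + 4.900·178.0) / 29.40 = 873.1/29.40 = 29.70 µg/L.
Half-life 8.42 h → k = ln 2 / 8.42 = 0.08232 h⁻¹ = 1.976 d⁻¹.
29.70·exp(−k·t) = 18 → t = ln(29.70/18)/k = 21900 s = 6.082 h.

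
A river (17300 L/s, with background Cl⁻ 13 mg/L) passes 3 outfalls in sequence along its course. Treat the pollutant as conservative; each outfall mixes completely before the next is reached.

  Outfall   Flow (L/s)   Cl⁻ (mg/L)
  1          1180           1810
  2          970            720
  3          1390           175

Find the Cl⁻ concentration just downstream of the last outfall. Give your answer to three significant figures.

158 mg/L

Outfall 1: combined Q = 18480 L/s; C = (17300·13.00 + 1180·1810)/18480 = 127.7 mg/L.
Outfall 2: combined Q = 19450 L/s; C = (18480·127.7 + 970.0·720.0)/19450 = 157.3 mg/L.
Outfall 3: combined Q = 20840 L/s; C = (19450·157.3 + 1390·175.0)/20840 = 158.5 mg/L.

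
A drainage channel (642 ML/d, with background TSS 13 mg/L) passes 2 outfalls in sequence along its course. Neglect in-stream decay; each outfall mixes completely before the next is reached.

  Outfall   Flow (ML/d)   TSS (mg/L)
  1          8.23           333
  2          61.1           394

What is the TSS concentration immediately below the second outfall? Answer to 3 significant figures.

After outfall 1: Q = 642.0 + 8.230 = 650.2 ML/d; C = (642.0·13.00 + 8.230·333.0)/650.2 = 17.05 mg/L.
After outfall 2: Q = 650.2 + 61.10 = 711.3 ML/d; C = (650.2·17.05 + 61.10·394.0)/711.3 = 49.43 mg/L.

49.4 mg/L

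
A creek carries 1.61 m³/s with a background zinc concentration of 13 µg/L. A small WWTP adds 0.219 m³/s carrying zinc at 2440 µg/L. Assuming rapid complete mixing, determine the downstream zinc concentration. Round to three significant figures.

304 µg/L

Conservation of mass: C = (1.610·13.00 + 0.2190·2440) / 1.829 = 555.3/1.829 = 303.6 µg/L.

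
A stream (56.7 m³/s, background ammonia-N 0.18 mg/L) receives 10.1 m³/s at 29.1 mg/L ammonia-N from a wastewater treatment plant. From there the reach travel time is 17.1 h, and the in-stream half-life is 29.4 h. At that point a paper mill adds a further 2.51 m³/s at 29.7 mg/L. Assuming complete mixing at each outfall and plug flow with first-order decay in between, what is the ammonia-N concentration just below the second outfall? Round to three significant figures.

Conservation of mass: C = (56.70·0.1800 + 10.10·29.10) / 66.80 = 304.1/66.80 = 4.553 mg/L; combined flow 66.80 m³/s.
Half-life 29.4 h → k = ln 2 / 29.4 = 0.02358 h⁻¹ = 0.5658 d⁻¹.
First-order decay: C = 4.553·exp(−k·t) = 4.553·0.6682 = 3.042 mg/L.
At the second outfall, C = (66.80·3.042 + 2.510·29.70) / (66.80 + 2.510) = 4.007 mg/L.

4.01 mg/L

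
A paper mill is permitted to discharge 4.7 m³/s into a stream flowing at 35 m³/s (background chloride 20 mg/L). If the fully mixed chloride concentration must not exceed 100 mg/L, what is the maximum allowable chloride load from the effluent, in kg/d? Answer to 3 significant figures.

Mass balance at the limit: 35.00·20.00 + 4.700·Cₑ = 39.70·100 → Cₑ = 695.7 mg/L.
Load = 4.700 m³/s × 695.7 g/m³ × 86 400 s/d = 282500 kg/d.

283000 kg/d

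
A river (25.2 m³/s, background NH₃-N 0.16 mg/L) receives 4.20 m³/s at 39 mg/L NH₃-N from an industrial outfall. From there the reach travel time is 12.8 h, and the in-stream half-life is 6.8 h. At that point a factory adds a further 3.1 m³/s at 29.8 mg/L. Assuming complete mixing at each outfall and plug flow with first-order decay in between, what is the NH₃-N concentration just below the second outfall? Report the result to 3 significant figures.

4.24 mg/L

Flow-weighted average: C = (25.20·0.1600 + 4.200·39.00) / 29.40 = 167.8/29.40 = 5.709 mg/L; combined flow 29.40 m³/s.
Half-life 6.8 h → k = ln 2 / 6.8 = 0.1019 h⁻¹ = 2.446 d⁻¹.
Applying C = C₀e^(−kt): 5.709 × 0.2712 = 1.548 mg/L.
At the second outfall, C = (29.40·1.548 + 3.100·29.80) / (29.40 + 3.100) = 4.243 mg/L.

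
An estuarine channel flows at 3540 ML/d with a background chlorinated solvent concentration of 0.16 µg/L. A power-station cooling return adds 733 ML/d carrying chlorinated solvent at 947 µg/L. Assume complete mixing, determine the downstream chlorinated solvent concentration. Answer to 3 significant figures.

163 µg/L

Mixed concentration C = ΣQC/ΣQ = (3540·0.1600 + 733.0·947.0) / 4273 = 694700/4273 = 162.6 µg/L.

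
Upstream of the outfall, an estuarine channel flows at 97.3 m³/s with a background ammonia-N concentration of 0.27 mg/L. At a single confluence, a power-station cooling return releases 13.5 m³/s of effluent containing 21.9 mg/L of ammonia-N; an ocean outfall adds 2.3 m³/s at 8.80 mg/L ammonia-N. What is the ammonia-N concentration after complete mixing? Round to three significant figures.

3.03 mg/L

Mixed concentration C = ΣQC/ΣQ = (97.30·0.2700 + 13.50·21.90 + 2.300·8.800) / 113.1 = 342.2/113.1 = 3.025 mg/L.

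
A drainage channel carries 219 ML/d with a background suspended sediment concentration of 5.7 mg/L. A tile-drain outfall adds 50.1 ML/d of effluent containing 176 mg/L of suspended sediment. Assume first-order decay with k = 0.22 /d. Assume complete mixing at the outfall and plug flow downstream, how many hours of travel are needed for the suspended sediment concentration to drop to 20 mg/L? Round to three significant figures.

Mass balance: C = (219.0·5.700 + 50.10·176.0) / 269.1 = 10070/269.1 = 37.41 mg/L.
37.41·exp(−k·t) = 20 → t = ln(37.41/20)/k = 245900 s = 68.30 h.

68.3 h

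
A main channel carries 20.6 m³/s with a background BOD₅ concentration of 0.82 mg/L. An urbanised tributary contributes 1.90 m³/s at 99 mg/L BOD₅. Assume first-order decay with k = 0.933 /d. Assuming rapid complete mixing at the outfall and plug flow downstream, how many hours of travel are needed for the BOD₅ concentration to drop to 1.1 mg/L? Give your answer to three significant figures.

Mixed concentration C = ΣQC/ΣQ = (20.60·0.8200 + 1.900·99.00) / 22.50 = 205.0/22.50 = 9.111 mg/L.
9.111·exp(−k·t) = 1.1 → t = ln(9.111/1.1)/k = 195800 s = 54.38 h.

54.4 h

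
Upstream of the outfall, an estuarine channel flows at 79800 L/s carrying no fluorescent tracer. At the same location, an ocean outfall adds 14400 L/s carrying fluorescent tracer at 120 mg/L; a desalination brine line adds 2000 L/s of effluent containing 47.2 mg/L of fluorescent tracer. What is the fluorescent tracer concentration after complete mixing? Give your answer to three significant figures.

After mixing, C = (79800·0 + 14400·120.0 + 2000·47.20) / 96200 = 1822000/96200 = 18.94 mg/L.

18.9 mg/L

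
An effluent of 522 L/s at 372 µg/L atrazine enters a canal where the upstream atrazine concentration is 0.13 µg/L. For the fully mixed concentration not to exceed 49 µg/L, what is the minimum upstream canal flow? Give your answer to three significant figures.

Set C_mix = 49: (Q·0.1300 + 522.0·372.0) / (Q + 522.0) = 49
→ Q = 522.0·(372.0 − 49)/(49 − 0.1300) = 3450 L/s.

3450 L/s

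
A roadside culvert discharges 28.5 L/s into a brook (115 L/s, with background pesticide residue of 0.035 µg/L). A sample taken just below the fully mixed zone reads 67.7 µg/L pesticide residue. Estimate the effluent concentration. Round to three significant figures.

Mass balance: 115.0·0.03500 + 28.50·Cₑ = 143.5·67.70
→ Cₑ = (143.5·67.70 − 115.0·0.03500) / 28.50 = 340.7 µg/L.

341 µg/L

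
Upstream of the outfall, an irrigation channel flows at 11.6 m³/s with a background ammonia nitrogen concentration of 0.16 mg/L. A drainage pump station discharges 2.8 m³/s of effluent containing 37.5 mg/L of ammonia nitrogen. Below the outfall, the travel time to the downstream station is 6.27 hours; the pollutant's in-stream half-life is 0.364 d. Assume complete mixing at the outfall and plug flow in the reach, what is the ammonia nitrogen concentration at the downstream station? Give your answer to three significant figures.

4.51 mg/L

Mixed concentration C = ΣQC/ΣQ = (11.60·0.1600 + 2.800·37.50) / 14.40 = 106.9/14.40 = 7.421 mg/L.
Half-life 0.364 d → k = ln 2 / 0.364 = 1.904 d⁻¹.
Decay over the reach: 7.421·exp(−kt) = 7.421·0.6081 = 4.512 mg/L.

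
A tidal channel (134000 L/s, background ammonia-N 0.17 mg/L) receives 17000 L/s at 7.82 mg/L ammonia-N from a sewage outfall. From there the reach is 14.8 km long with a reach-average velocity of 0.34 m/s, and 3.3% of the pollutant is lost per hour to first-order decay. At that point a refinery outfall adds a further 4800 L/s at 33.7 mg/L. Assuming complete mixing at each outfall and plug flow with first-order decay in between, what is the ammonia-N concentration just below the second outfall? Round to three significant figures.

After mixing, C = (134000·0.1700 + 17000·7.820) / 151000 = 155700/151000 = 1.031 mg/L; combined flow 151000 L/s.
Travel time t = 14.8·1000 / 0.34 = 43530 s = 12.09 h.
3.3%/h lost → k = −ln(1 − 0.033) = 0.03356 h⁻¹.
Applying C = C₀e^(−kt): 1.031 × 0.6665 = 0.6873 mg/L.
At the second outfall, C = (151000·0.6873 + 4800·33.70) / (151000 + 4800) = 1.704 mg/L.

1.70 mg/L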